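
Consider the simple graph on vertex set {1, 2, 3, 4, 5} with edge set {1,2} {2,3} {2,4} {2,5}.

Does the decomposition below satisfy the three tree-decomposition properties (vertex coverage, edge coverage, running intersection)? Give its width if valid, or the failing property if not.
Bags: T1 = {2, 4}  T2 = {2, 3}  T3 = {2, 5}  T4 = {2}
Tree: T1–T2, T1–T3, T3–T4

A tree decomposition must satisfy three properties: every vertex lies in some bag; for every edge, both endpoints lie together in some bag; and for every vertex, the bags containing it form a connected subtree. Here vertex 1 appears in no bag, so the decomposition is invalid.

No — vertex 1 appears in no bag.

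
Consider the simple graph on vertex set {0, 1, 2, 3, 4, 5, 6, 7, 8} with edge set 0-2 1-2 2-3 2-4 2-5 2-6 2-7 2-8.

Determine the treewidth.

1

A width-1 tree decomposition is:
Bags: B1 = {2, 5}  B2 = {2, 4}  B3 = {0, 2}  B4 = {2, 8}  B5 = {2, 7}  B6 = {2, 6}  B7 = {2, 3}  B8 = {1, 2}
Tree: B1–B2, B1–B3, B1–B4, B4–B5, B1–B6, B1–B7, B2–B8
Each bag holds 2 vertices, so the decomposition has width 1, which upper-bounds the treewidth. Since G has at least one edge (e.g. 5–2), it is not an edgeless graph, so tw(G) ≥ 1. The upper and lower bounds meet at 1, so that is the treewidth.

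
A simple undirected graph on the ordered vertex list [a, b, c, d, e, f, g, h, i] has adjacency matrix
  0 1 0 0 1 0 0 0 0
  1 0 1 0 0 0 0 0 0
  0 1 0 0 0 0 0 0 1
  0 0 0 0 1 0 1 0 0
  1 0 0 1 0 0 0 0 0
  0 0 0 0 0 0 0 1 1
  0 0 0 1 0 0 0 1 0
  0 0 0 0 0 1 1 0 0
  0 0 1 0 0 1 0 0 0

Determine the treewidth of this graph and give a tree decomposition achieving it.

The largest bag has 3 vertices, giving width 2; this decomposition certifies tw(G) ≤ 2. The edges i–c–b–a–e–d–g–h–f–i form a cycle, so G is not a tree and its treewidth is at least 2. Combining the bounds, tw(G) = 2.

Treewidth 2.
One optimal decomposition is:
Bags: B1 = {b, c, i}  B2 = {a, b, i}  B3 = {a, e, i}  B4 = {d, e, i}  B5 = {d, g, i}  B6 = {g, h, i}  B7 = {f, h, i}
Tree: B1–B2, B2–B3, B3–B4, B4–B5, B5–B6, B6–B7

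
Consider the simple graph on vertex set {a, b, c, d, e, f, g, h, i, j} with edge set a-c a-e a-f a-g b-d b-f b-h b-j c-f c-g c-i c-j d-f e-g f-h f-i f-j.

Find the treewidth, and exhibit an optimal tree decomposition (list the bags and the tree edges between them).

Treewidth 2.
Bags: B1 = {c, f, j}  B2 = {b, f, j}  B3 = {a, c, f}  B4 = {a, c, g}  B5 = {c, f, i}  B6 = {a, e, g}  B7 = {b, d, f}  B8 = {b, f, h}
Tree: B1–B2, B1–B3, B3–B4, B3–B5, B4–B6, B2–B7, B2–B8

Each bag holds 3 vertices, so the decomposition has width 2, which upper-bounds the treewidth. Conversely, {a, e, g} is a clique of size 3, and the vertices of any clique must share a bag in every tree decomposition; so some bag has ≥ 3 vertices and tw(G) ≥ 2. Hence tw(G) = 2 exactly.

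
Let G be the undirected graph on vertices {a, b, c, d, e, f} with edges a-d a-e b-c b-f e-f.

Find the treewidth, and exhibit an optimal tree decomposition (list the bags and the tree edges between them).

Every bag has size at most 2, so the width is 2 − 1 = 1 and tw(G) ≤ 1. Since G has at least one edge (e.g. d–a), it is not an edgeless graph, so tw(G) ≥ 1. Hence tw(G) = 1 exactly.

Treewidth 1.
Bags: B1 = {a, d}  B2 = {a, e}  B3 = {e, f}  B4 = {b, f}  B5 = {b, c}
Tree: B1–B2, B2–B3, B3–B4, B4–B5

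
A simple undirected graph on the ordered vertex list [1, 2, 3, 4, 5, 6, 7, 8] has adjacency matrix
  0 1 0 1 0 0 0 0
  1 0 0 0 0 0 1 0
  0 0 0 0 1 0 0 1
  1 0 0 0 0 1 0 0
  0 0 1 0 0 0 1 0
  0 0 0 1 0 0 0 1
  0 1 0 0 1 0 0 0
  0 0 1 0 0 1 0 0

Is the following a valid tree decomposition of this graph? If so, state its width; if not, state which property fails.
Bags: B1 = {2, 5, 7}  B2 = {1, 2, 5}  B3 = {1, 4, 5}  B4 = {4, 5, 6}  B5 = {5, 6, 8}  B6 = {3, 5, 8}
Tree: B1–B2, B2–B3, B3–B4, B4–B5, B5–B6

Yes; width 2.

Every vertex of G appears in some bag (union = {1, 2, 3, 4, 5, 6, 7, 8}); every edge is covered by a bag; and for each vertex v the set of bags containing v is connected in the bag tree. The decomposition is therefore valid. The largest bag has 3 vertices, so the width is 2.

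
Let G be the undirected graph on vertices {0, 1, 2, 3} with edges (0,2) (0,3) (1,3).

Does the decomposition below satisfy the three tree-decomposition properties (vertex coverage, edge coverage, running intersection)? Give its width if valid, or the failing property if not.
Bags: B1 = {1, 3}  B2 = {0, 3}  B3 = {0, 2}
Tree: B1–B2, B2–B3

Yes; width 1.

Checking the three conditions: (i) the bags cover all of {0, 1, 2, 3}; (ii) for each edge, some bag contains both endpoints; (iii) the bags containing any fixed vertex form a subtree. All hold, so the decomposition is valid with width 2 − 1 = 1.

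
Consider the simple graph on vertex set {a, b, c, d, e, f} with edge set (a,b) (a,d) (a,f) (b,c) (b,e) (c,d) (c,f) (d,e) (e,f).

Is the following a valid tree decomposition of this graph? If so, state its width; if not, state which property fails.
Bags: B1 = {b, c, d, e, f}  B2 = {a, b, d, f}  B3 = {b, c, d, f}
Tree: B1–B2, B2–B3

A tree decomposition must satisfy three properties: every vertex lies in some bag; for every edge, both endpoints lie together in some bag; and for every vertex, the bags containing it form a connected subtree. Here bags containing vertex c are not connected in the tree, so the decomposition is invalid.

No — bags containing vertex c are not connected in the tree.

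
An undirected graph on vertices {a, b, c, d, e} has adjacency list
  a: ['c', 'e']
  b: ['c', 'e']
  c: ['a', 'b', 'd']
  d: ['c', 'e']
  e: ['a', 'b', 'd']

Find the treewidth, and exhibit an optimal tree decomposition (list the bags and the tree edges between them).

Treewidth 2.
One optimal decomposition is:
Bags: B1 = {b, c, e}  B2 = {a, c, e}  B3 = {c, d, e}
Tree: B1–B2, B2–B3

Each bag holds 3 vertices, so the decomposition has width 2, which upper-bounds the treewidth. For the lower bound, G contains the cycle c–b–e–a–c, so G is not a forest; only forests have treewidth ≤ 1, hence tw(G) ≥ 2. The upper and lower bounds meet at 2, so that is the treewidth.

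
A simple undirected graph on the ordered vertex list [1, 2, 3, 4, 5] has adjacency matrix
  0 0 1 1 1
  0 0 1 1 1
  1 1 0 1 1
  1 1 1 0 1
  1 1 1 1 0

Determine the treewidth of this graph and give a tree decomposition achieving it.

Treewidth 3.
One such decomposition:
Bags: B1 = {2, 3, 4, 5}  B2 = {1, 3, 4, 5}
Tree: B1–B2

Each bag holds 4 vertices, so the decomposition has width 3, which upper-bounds the treewidth. For the lower bound, the 4 vertices {1, 3, 4, 5} are pairwise adjacent, and any tree decomposition puts a clique entirely inside one bag — forcing width ≥ 3. Hence tw(G) = 3 exactly.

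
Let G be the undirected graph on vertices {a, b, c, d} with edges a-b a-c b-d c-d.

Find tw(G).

2

A width-2 tree decomposition is:
Bags: B1 = {a, b, c}  B2 = {b, c, d}
Tree: B1–B2
The largest bag has 3 vertices, giving width 2; this decomposition certifies tw(G) ≤ 2. Since b–a–c–d–b is a cycle in G, G is not acyclic. Forests are exactly the graphs of treewidth ≤ 1, so tw(G) ≥ 2. Combining the bounds, tw(G) = 2.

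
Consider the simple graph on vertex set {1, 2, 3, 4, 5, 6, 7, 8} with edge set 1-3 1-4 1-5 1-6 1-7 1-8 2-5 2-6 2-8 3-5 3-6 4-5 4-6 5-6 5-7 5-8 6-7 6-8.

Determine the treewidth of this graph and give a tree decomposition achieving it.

Treewidth 3.
Bags: B1 = {1, 5, 6, 7}  B2 = {1, 4, 5, 6}  B3 = {1, 3, 5, 6}  B4 = {1, 5, 6, 8}  B5 = {2, 5, 6, 8}
Tree: B1–B2, B2–B3, B3–B4, B4–B5

Every bag has size at most 4, so the width is 4 − 1 = 3 and tw(G) ≤ 3. On the other hand G contains the 4-clique {1, 5, 6, 8}. A clique must lie in a single bag of any decomposition, so no decomposition can have width below 3. Combining the bounds, tw(G) = 3.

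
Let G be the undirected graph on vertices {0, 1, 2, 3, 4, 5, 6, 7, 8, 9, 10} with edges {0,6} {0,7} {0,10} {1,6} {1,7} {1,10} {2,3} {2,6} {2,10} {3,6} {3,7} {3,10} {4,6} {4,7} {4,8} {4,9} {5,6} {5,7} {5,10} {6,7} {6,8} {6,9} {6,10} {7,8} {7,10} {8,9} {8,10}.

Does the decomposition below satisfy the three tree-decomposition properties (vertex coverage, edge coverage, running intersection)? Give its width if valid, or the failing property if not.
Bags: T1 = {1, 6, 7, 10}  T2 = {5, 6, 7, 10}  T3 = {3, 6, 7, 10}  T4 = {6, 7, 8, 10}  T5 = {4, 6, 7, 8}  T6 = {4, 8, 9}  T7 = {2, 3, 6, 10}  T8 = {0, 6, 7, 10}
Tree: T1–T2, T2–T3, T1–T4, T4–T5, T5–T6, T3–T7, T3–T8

No — edge (6,9) lies in no bag.

A tree decomposition must satisfy three properties: every vertex lies in some bag; for every edge, both endpoints lie together in some bag; and for every vertex, the bags containing it form a connected subtree. Here edge (6,9) lies in no bag, so the decomposition is invalid.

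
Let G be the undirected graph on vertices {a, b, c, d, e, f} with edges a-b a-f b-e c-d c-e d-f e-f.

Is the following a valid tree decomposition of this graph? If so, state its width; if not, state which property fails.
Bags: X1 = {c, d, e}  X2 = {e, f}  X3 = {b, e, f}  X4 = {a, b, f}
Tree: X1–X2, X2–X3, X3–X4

No — edge (d,f) lies in no bag.

A tree decomposition must satisfy three properties: every vertex lies in some bag; for every edge, both endpoints lie together in some bag; and for every vertex, the bags containing it form a connected subtree. Here edge (d,f) lies in no bag, so the decomposition is invalid.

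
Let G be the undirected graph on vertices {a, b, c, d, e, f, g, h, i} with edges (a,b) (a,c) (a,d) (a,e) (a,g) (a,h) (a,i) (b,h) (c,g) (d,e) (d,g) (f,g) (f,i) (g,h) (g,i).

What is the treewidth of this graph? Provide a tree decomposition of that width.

Treewidth 2.
One such decomposition:
Bags: B1 = {a, g, h}  B2 = {a, d, g}  B3 = {a, g, i}  B4 = {f, g, i}  B5 = {a, c, g}  B6 = {a, d, e}  B7 = {a, b, h}
Tree: B1–B2, B1–B3, B3–B4, B1–B5, B2–B6, B1–B7

Each bag holds 3 vertices, so the decomposition has width 2, which upper-bounds the treewidth. Conversely, {a, d, g} is a clique of size 3, and the vertices of any clique must share a bag in every tree decomposition; so some bag has ≥ 3 vertices and tw(G) ≥ 2. Combining the bounds, tw(G) = 2.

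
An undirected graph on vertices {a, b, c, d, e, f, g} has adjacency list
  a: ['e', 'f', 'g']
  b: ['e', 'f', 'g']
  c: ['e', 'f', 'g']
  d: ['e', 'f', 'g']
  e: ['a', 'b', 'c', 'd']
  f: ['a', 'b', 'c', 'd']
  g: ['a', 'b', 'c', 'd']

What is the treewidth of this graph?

A width-3 tree decomposition is:
Bags: B1 = {d, e, f, g}  B2 = {b, e, f, g}  B3 = {c, e, f, g}  B4 = {a, e, f, g}
Tree: B1–B2, B2–B3, B3–B4
The largest bag has 4 vertices, giving width 3; this decomposition certifies tw(G) ≤ 3. For the lower bound: the 4 vertex sets {d,e}, {b,f}, {g}, {c} are disjoint, each induces a connected subgraph, and every pair is joined by at least one edge of G. Contracting each set to a single vertex therefore yields K_{4} as a minor, and since treewidth is minor-monotone, tw(G) ≥ tw(K_{4}) = 3. Combining the bounds, tw(G) = 3.

3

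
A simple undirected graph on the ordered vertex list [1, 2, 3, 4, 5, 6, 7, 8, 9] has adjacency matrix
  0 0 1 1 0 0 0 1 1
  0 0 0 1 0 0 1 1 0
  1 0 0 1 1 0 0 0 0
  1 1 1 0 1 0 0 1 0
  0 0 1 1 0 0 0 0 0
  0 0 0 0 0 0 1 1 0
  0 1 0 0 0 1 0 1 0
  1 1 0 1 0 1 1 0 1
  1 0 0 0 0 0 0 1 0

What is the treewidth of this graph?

A width-2 tree decomposition is:
Bags: B1 = {2, 4, 8}  B2 = {1, 4, 8}  B3 = {2, 7, 8}  B4 = {1, 8, 9}  B5 = {6, 7, 8}  B6 = {1, 3, 4}  B7 = {3, 4, 5}
Tree: B1–B2, B1–B3, B2–B4, B3–B5, B2–B6, B6–B7
Every bag has size at most 3, so the width is 3 − 1 = 2 and tw(G) ≤ 2. On the other hand G contains the 3-clique {1, 8, 9}. A clique must lie in a single bag of any decomposition, so no decomposition can have width below 2. Therefore the treewidth is 2.

2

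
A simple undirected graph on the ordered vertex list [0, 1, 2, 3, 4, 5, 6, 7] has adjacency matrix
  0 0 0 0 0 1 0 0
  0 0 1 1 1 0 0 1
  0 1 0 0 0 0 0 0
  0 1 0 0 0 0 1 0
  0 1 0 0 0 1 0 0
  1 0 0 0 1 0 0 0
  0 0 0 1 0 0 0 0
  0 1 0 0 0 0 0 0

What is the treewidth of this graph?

1

A width-1 tree decomposition is:
Bags: B1 = {1, 3}  B2 = {1, 7}  B3 = {1, 2}  B4 = {1, 4}  B5 = {4, 5}  B6 = {3, 6}  B7 = {0, 5}
Tree: B1–B2, B1–B3, B1–B4, B4–B5, B1–B6, B5–B7
The largest bag has 2 vertices, giving width 1; this decomposition certifies tw(G) ≤ 1. G has an edge, so its treewidth is at least 1. Combining the bounds, tw(G) = 1.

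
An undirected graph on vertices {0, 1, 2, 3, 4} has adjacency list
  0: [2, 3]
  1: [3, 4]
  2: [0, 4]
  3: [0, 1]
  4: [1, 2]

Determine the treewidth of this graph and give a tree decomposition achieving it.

Treewidth 2.
One optimal decomposition is:
Bags: B1 = {1, 2, 4}  B2 = {0, 1, 2}  B3 = {0, 1, 3}
Tree: B1–B2, B2–B3

The largest bag has 3 vertices, giving width 2; this decomposition certifies tw(G) ≤ 2. The edges 1–4–2–0–3–1 form a cycle, so G is not a tree and its treewidth is at least 2. Hence tw(G) = 2 exactly.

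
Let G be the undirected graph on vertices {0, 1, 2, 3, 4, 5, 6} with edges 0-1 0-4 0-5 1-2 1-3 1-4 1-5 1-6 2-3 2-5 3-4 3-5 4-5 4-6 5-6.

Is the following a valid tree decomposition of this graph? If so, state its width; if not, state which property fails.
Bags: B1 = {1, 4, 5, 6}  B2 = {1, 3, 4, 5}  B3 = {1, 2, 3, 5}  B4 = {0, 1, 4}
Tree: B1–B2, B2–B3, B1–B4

No — edge (5,0) lies in no bag.

A tree decomposition must satisfy three properties: every vertex lies in some bag; for every edge, both endpoints lie together in some bag; and for every vertex, the bags containing it form a connected subtree. Here edge (5,0) lies in no bag, so the decomposition is invalid.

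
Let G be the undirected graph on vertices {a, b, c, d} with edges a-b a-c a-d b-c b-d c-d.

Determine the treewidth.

A width-3 tree decomposition is:
Bags: B1 = {a, b, c, d}
Tree: (single bag)
With just one bag of size 4, the width is 4 − 1 = 3, so tw(G) ≤ 3. For the lower bound, the 4 vertices {a, b, c, d} are pairwise adjacent, and any tree decomposition puts a clique entirely inside one bag — forcing width ≥ 3. Combining the bounds, tw(G) = 3.

3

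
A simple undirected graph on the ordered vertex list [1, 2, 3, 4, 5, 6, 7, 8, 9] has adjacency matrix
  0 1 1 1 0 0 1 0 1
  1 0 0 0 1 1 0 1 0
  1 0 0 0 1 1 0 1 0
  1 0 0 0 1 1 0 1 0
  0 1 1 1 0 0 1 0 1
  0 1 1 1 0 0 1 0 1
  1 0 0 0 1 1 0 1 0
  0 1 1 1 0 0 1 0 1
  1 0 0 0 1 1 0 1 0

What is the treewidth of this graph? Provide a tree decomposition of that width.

Each bag holds 5 vertices, so the decomposition has width 4, which upper-bounds the treewidth. For the lower bound: the 5 vertex sets {2,8}, {1,9}, {6,7}, {5}, {3} are disjoint, each induces a connected subgraph, and every pair is joined by at least one edge of G. Contracting each set to a single vertex therefore yields K_{5} as a minor, and since treewidth is minor-monotone, tw(G) ≥ tw(K_{5}) = 4. Therefore the treewidth is 4.

Treewidth 4.
Bags: B1 = {1, 2, 5, 6, 8}  B2 = {1, 5, 6, 8, 9}  B3 = {1, 5, 6, 7, 8}  B4 = {1, 3, 5, 6, 8}  B5 = {1, 4, 5, 6, 8}
Tree: B1–B2, B2–B3, B3–B4, B4–B5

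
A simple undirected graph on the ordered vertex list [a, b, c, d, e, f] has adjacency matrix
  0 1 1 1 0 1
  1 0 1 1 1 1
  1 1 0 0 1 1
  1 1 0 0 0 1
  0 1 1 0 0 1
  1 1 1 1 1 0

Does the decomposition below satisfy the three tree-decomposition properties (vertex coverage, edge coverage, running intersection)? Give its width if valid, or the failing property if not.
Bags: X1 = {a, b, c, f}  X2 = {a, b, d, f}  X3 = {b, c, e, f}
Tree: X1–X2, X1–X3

Vertex coverage: the bags together contain {a, b, c, d, e, f}, the full vertex set. Edge coverage: each edge of G has both endpoints in at least one bag. Running intersection: for every vertex, the bags containing it form a connected subtree. All three properties hold, so this is a valid tree decomposition of width max|bag| − 1 = 3, and hence tw(G) ≤ 3.

Yes; width 3.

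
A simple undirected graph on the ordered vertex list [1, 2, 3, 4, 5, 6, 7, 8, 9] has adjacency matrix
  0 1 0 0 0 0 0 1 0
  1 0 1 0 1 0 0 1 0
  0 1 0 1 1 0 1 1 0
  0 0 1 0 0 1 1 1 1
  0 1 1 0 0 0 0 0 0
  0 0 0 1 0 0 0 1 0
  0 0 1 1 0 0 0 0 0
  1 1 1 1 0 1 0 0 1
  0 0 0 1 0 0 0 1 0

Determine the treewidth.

A width-2 tree decomposition is:
Bags: B1 = {3, 4, 8}  B2 = {2, 3, 8}  B3 = {1, 2, 8}  B4 = {4, 8, 9}  B5 = {3, 4, 7}  B6 = {4, 6, 8}  B7 = {2, 3, 5}
Tree: B1–B2, B2–B3, B1–B4, B1–B5, B1–B6, B2–B7
Each bag holds 3 vertices, so the decomposition has width 2, which upper-bounds the treewidth. On the other hand G contains the 3-clique {1, 2, 8}. A clique must lie in a single bag of any decomposition, so no decomposition can have width below 2. Combining the bounds, tw(G) = 2.

2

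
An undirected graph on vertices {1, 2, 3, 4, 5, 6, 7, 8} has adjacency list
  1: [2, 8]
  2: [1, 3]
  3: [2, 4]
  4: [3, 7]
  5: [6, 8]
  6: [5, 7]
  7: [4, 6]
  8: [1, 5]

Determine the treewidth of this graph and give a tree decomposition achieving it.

Each bag holds 3 vertices, so the decomposition has width 2, which upper-bounds the treewidth. The edges 6–7–4–3–2–1–8–5–6 form a cycle, so G is not a tree and its treewidth is at least 2. Combining the bounds, tw(G) = 2.

Treewidth 2.
Bags: B1 = {4, 6, 7}  B2 = {3, 4, 6}  B3 = {2, 3, 6}  B4 = {1, 2, 6}  B5 = {1, 6, 8}  B6 = {5, 6, 8}
Tree: B1–B2, B2–B3, B3–B4, B4–B5, B5–B6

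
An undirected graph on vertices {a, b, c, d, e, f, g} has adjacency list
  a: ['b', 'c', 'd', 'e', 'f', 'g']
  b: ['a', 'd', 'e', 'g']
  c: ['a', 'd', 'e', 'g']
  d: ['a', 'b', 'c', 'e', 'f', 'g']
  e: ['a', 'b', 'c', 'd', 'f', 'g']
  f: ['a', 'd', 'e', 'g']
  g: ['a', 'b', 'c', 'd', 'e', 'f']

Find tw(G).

4

A width-4 tree decomposition is:
Bags: B1 = {a, c, d, e, g}  B2 = {a, b, d, e, g}  B3 = {a, d, e, f, g}
Tree: B1–B2, B1–B3
Each bag holds 5 vertices, so the decomposition has width 4, which upper-bounds the treewidth. For the lower bound, the 5 vertices {a, c, d, e, g} are pairwise adjacent, and any tree decomposition puts a clique entirely inside one bag — forcing width ≥ 4. Combining the bounds, tw(G) = 4.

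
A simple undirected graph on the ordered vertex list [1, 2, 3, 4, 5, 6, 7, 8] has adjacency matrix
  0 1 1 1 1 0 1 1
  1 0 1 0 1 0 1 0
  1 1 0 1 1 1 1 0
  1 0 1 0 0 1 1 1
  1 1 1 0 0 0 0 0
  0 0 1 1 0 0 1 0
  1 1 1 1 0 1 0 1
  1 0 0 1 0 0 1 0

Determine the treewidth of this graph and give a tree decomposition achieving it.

Every bag has size at most 4, so the width is 4 − 1 = 3 and tw(G) ≤ 3. On the other hand G contains the 4-clique {1, 4, 7, 8}. A clique must lie in a single bag of any decomposition, so no decomposition can have width below 3. Hence tw(G) = 3 exactly.

Treewidth 3.
One optimal decomposition is:
Bags: B1 = {1, 2, 3, 5}  B2 = {1, 2, 3, 7}  B3 = {1, 3, 4, 7}  B4 = {1, 4, 7, 8}  B5 = {3, 4, 6, 7}
Tree: B1–B2, B2–B3, B3–B4, B3–B5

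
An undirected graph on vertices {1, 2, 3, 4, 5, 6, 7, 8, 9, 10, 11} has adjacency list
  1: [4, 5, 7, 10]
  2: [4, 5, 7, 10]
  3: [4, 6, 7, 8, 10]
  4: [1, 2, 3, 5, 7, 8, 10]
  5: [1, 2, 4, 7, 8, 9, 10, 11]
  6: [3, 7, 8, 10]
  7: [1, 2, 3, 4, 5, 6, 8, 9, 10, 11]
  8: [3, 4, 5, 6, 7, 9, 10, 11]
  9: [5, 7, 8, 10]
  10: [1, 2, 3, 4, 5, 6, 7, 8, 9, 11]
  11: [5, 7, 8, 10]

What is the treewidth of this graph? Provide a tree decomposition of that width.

Treewidth 4.
Bags: B1 = {4, 5, 7, 8, 10}  B2 = {1, 4, 5, 7, 10}  B3 = {3, 4, 7, 8, 10}  B4 = {3, 6, 7, 8, 10}  B5 = {5, 7, 8, 9, 10}  B6 = {5, 7, 8, 10, 11}  B7 = {2, 4, 5, 7, 10}
Tree: B1–B2, B1–B3, B3–B4, B1–B5, B1–B6, B1–B7

Every bag has size at most 5, so the width is 5 − 1 = 4 and tw(G) ≤ 4. On the other hand G contains the 5-clique {3, 4, 7, 8, 10}. A clique must lie in a single bag of any decomposition, so no decomposition can have width below 4. The upper and lower bounds meet at 4, so that is the treewidth.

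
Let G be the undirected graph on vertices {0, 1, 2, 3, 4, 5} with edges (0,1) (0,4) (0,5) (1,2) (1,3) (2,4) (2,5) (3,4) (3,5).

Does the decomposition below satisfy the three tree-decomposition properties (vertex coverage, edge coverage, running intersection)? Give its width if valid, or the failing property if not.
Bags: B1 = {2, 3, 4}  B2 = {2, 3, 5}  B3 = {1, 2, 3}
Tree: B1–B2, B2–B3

A tree decomposition must satisfy three properties: every vertex lies in some bag; for every edge, both endpoints lie together in some bag; and for every vertex, the bags containing it form a connected subtree. Here vertex 0 appears in no bag, so the decomposition is invalid.

No — vertex 0 appears in no bag.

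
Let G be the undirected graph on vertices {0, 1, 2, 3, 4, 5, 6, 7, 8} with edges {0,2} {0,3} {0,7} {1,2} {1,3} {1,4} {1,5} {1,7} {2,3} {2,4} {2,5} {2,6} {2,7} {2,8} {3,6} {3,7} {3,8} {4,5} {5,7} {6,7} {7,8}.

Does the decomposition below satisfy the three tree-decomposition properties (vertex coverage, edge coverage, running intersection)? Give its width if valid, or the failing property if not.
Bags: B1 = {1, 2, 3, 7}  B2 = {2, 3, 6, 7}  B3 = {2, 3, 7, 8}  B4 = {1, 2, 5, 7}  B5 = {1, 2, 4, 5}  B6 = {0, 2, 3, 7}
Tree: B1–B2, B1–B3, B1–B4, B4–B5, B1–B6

Checking the three conditions: (i) the bags cover all of {0, 1, 2, 3, 4, 5, 6, 7, 8}; (ii) for each edge, some bag contains both endpoints; (iii) the bags containing any fixed vertex form a subtree. All hold, so the decomposition is valid with width 4 − 1 = 3.

Yes; width 3.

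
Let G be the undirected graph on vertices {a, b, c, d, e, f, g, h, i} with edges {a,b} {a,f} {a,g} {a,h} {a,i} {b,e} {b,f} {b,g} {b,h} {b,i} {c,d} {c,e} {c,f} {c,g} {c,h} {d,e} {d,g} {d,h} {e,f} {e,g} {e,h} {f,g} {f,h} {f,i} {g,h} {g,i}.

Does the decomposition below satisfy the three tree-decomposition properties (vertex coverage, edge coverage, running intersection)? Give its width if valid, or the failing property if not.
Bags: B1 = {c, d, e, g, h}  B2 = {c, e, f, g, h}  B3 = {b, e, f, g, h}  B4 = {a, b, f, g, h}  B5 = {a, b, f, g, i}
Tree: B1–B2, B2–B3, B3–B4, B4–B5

Yes; width 4.

Every vertex of G appears in some bag (union = {a, b, c, d, e, f, g, h, i}); every edge is covered by a bag; and for each vertex v the set of bags containing v is connected in the bag tree. The decomposition is therefore valid. The largest bag has 5 vertices, so the width is 4.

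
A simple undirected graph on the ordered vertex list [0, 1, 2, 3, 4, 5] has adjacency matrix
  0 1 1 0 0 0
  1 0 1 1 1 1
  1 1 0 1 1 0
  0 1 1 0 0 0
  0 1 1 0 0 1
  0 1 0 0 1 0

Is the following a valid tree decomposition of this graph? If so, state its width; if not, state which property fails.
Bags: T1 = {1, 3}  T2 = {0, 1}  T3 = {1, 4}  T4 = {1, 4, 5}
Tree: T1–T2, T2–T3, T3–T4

A tree decomposition must satisfy three properties: every vertex lies in some bag; for every edge, both endpoints lie together in some bag; and for every vertex, the bags containing it form a connected subtree. Here vertex 2 appears in no bag, so the decomposition is invalid.

No — vertex 2 appears in no bag.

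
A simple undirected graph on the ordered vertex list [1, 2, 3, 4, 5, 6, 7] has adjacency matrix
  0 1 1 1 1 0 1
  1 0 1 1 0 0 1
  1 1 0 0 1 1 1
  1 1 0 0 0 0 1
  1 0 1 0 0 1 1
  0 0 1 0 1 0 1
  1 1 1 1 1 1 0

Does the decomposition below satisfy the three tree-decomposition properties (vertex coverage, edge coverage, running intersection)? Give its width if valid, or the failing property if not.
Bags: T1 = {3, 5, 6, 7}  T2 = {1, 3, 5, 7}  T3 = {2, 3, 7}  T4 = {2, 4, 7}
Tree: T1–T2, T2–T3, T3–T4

No — edge (1,2) lies in no bag.

A tree decomposition must satisfy three properties: every vertex lies in some bag; for every edge, both endpoints lie together in some bag; and for every vertex, the bags containing it form a connected subtree. Here edge (1,2) lies in no bag, so the decomposition is invalid.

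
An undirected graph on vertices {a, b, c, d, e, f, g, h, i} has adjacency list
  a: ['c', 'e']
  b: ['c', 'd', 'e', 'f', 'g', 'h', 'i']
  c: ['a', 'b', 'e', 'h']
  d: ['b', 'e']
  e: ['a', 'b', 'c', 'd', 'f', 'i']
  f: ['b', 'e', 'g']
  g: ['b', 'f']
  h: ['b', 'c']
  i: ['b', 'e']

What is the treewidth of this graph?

A width-2 tree decomposition is:
Bags: B1 = {b, c, e}  B2 = {b, e, i}  B3 = {b, d, e}  B4 = {b, e, f}  B5 = {a, c, e}  B6 = {b, c, h}  B7 = {b, f, g}
Tree: B1–B2, B2–B3, B2–B4, B1–B5, B1–B6, B4–B7
Each bag holds 3 vertices, so the decomposition has width 2, which upper-bounds the treewidth. Conversely, {a, c, e} is a clique of size 3, and the vertices of any clique must share a bag in every tree decomposition; so some bag has ≥ 3 vertices and tw(G) ≥ 2. Hence tw(G) = 2 exactly.

2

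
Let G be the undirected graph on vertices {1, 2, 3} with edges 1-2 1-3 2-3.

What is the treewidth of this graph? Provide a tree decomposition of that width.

Treewidth 2.
One such decomposition:
Bags: B1 = {1, 2, 3}
Tree: (single bag)

A single bag containing all 3 vertices is trivially a valid decomposition of width 2. On the other hand G contains the 3-clique {1, 2, 3}. A clique must lie in a single bag of any decomposition, so no decomposition can have width below 2. The upper and lower bounds meet at 2, so that is the treewidth.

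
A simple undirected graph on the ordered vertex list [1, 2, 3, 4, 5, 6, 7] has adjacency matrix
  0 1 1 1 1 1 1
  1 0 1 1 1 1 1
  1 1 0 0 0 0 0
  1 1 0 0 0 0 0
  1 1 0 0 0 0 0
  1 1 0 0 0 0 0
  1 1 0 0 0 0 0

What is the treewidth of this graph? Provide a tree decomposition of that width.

Each bag holds 3 vertices, so the decomposition has width 2, which upper-bounds the treewidth. On the other hand G contains the 3-clique {1, 2, 3}. A clique must lie in a single bag of any decomposition, so no decomposition can have width below 2. Combining the bounds, tw(G) = 2.

Treewidth 2.
One optimal decomposition is:
Bags: B1 = {1, 2, 6}  B2 = {1, 2, 3}  B3 = {1, 2, 7}  B4 = {1, 2, 4}  B5 = {1, 2, 5}
Tree: B1–B2, B1–B3, B1–B4, B2–B5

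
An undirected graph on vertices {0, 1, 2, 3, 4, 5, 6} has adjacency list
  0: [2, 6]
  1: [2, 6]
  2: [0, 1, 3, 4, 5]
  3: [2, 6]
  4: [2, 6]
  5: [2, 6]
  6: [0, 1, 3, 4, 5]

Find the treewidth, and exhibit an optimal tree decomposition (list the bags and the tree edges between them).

Treewidth 2.
One such decomposition:
Bags: B1 = {2, 5, 6}  B2 = {2, 4, 6}  B3 = {0, 2, 6}  B4 = {2, 3, 6}  B5 = {1, 2, 6}
Tree: B1–B2, B2–B3, B3–B4, B4–B5

Each bag holds 3 vertices, so the decomposition has width 2, which upper-bounds the treewidth. Since 6–5–2–4–6 is a cycle in G, G is not acyclic. Forests are exactly the graphs of treewidth ≤ 1, so tw(G) ≥ 2. Hence tw(G) = 2 exactly.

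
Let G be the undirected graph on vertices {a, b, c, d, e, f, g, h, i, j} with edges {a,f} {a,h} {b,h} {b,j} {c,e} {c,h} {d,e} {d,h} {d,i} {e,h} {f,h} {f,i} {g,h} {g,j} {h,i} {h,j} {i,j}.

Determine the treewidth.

2

A width-2 tree decomposition is:
Bags: B1 = {h, i, j}  B2 = {d, h, i}  B3 = {d, e, h}  B4 = {c, e, h}  B5 = {g, h, j}  B6 = {b, h, j}  B7 = {f, h, i}  B8 = {a, f, h}
Tree: B1–B2, B2–B3, B3–B4, B1–B5, B1–B6, B1–B7, B7–B8
Every bag has size at most 3, so the width is 3 − 1 = 2 and tw(G) ≤ 2. Conversely, {g, h, j} is a clique of size 3, and the vertices of any clique must share a bag in every tree decomposition; so some bag has ≥ 3 vertices and tw(G) ≥ 2. The upper and lower bounds meet at 2, so that is the treewidth.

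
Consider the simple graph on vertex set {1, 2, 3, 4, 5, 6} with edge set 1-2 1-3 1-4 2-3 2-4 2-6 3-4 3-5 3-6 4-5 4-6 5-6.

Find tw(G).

3

A width-3 tree decomposition is:
Bags: B1 = {1, 2, 3, 4}  B2 = {2, 3, 4, 6}  B3 = {3, 4, 5, 6}
Tree: B1–B2, B2–B3
The largest bag has 4 vertices, giving width 3; this decomposition certifies tw(G) ≤ 3. On the other hand G contains the 4-clique {1, 2, 3, 4}. A clique must lie in a single bag of any decomposition, so no decomposition can have width below 3. Combining the bounds, tw(G) = 3.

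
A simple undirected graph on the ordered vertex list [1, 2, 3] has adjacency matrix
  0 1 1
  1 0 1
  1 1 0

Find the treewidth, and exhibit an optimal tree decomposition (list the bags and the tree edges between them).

Treewidth 2.
Bags: B1 = {1, 2, 3}
Tree: (single bag)

A single bag containing all 3 vertices is trivially a valid decomposition of width 2. On the other hand G contains the 3-clique {1, 2, 3}. A clique must lie in a single bag of any decomposition, so no decomposition can have width below 2. Therefore the treewidth is 2.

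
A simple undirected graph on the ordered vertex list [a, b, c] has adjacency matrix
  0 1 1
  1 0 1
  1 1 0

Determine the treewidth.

A width-2 tree decomposition is:
Bags: B1 = {a, b, c}
Tree: (single bag)
With just one bag of size 3, the width is 3 − 1 = 2, so tw(G) ≤ 2. Conversely, {a, b, c} is a clique of size 3, and the vertices of any clique must share a bag in every tree decomposition; so some bag has ≥ 3 vertices and tw(G) ≥ 2. Therefore the treewidth is 2.

2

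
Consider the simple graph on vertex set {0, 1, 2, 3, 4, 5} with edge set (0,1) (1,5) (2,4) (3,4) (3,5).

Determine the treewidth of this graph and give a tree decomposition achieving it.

Treewidth 1.
One optimal decomposition is:
Bags: B1 = {0, 1}  B2 = {1, 5}  B3 = {3, 5}  B4 = {3, 4}  B5 = {2, 4}
Tree: B1–B2, B2–B3, B3–B4, B4–B5

The largest bag has 2 vertices, giving width 1; this decomposition certifies tw(G) ≤ 1. G has an edge, so its treewidth is at least 1. Therefore the treewidth is 1.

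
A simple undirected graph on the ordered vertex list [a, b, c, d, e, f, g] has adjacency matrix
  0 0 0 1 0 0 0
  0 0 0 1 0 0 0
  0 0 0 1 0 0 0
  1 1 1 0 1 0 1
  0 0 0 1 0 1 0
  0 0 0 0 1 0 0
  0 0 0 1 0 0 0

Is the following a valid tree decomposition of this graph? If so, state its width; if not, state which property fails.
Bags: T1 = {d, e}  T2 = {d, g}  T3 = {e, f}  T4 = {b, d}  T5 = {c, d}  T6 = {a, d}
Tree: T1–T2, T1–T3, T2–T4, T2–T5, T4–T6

Vertex coverage: the bags together contain {a, b, c, d, e, f, g}, the full vertex set. Edge coverage: each edge of G has both endpoints in at least one bag. Running intersection: for every vertex, the bags containing it form a connected subtree. All three properties hold, so this is a valid tree decomposition of width max|bag| − 1 = 1, and hence tw(G) ≤ 1.

Yes; width 1.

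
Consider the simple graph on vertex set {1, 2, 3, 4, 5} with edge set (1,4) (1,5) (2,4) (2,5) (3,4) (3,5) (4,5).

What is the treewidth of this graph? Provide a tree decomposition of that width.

Every bag has size at most 3, so the width is 3 − 1 = 2 and tw(G) ≤ 2. For the lower bound, the 3 vertices {1, 4, 5} are pairwise adjacent, and any tree decomposition puts a clique entirely inside one bag — forcing width ≥ 2. Combining the bounds, tw(G) = 2.

Treewidth 2.
One such decomposition:
Bags: B1 = {3, 4, 5}  B2 = {1, 4, 5}  B3 = {2, 4, 5}
Tree: B1–B2, B2–B3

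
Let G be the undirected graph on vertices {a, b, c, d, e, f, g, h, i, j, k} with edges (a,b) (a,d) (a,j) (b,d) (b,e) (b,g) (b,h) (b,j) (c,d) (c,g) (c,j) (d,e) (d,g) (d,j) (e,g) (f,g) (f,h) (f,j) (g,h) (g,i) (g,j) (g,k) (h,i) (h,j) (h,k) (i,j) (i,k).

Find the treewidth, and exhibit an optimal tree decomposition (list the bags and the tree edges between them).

Treewidth 3.
One optimal decomposition is:
Bags: B1 = {c, d, g, j}  B2 = {b, d, g, j}  B3 = {b, g, h, j}  B4 = {f, g, h, j}  B5 = {b, d, e, g}  B6 = {a, b, d, j}  B7 = {g, h, i, j}  B8 = {g, h, i, k}
Tree: B1–B2, B2–B3, B3–B4, B2–B5, B2–B6, B4–B7, B7–B8

Every bag has size at most 4, so the width is 4 − 1 = 3 and tw(G) ≤ 3. For the lower bound, the 4 vertices {c, d, g, j} are pairwise adjacent, and any tree decomposition puts a clique entirely inside one bag — forcing width ≥ 3. The upper and lower bounds meet at 3, so that is the treewidth.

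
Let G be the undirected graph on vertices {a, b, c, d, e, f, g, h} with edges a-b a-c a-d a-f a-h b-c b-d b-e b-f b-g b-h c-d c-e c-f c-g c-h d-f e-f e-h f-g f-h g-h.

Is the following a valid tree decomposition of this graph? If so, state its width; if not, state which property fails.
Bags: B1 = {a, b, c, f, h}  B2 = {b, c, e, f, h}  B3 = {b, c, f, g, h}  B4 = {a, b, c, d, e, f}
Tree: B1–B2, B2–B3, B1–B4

No — bags containing vertex e are not connected in the tree.

A tree decomposition must satisfy three properties: every vertex lies in some bag; for every edge, both endpoints lie together in some bag; and for every vertex, the bags containing it form a connected subtree. Here bags containing vertex e are not connected in the tree, so the decomposition is invalid.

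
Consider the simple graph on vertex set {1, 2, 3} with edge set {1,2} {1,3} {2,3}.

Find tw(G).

2

A width-2 tree decomposition is:
Bags: B1 = {1, 2, 3}
Tree: (single bag)
A single bag containing all 3 vertices is trivially a valid decomposition of width 2. Conversely, {1, 2, 3} is a clique of size 3, and the vertices of any clique must share a bag in every tree decomposition; so some bag has ≥ 3 vertices and tw(G) ≥ 2. Hence tw(G) = 2 exactly.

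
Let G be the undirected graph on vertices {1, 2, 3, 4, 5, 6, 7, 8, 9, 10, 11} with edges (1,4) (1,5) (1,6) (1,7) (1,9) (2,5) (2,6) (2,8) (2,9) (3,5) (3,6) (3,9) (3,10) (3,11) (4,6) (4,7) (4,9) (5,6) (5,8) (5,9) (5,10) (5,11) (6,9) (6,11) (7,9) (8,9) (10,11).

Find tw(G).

3

A width-3 tree decomposition is:
Bags: B1 = {1, 5, 6, 9}  B2 = {1, 4, 6, 9}  B3 = {2, 5, 6, 9}  B4 = {3, 5, 6, 9}  B5 = {1, 4, 7, 9}  B6 = {2, 5, 8, 9}  B7 = {3, 5, 6, 11}  B8 = {3, 5, 10, 11}
Tree: B1–B2, B1–B3, B1–B4, B2–B5, B3–B6, B4–B7, B7–B8
Each bag holds 4 vertices, so the decomposition has width 3, which upper-bounds the treewidth. For the lower bound, the 4 vertices {1, 4, 6, 9} are pairwise adjacent, and any tree decomposition puts a clique entirely inside one bag — forcing width ≥ 3. Therefore the treewidth is 3.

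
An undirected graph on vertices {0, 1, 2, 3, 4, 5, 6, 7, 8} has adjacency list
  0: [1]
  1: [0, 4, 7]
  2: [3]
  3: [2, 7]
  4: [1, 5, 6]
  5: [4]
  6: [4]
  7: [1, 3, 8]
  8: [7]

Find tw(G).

A width-1 tree decomposition is:
Bags: B1 = {1, 4}  B2 = {4, 6}  B3 = {1, 7}  B4 = {3, 7}  B5 = {2, 3}  B6 = {0, 1}  B7 = {7, 8}  B8 = {4, 5}
Tree: B1–B2, B1–B3, B3–B4, B4–B5, B3–B6, B4–B7, B2–B8
Each bag holds 2 vertices, so the decomposition has width 1, which upper-bounds the treewidth. Since G has at least one edge (e.g. 1–4), it is not an edgeless graph, so tw(G) ≥ 1. Combining the bounds, tw(G) = 1.

1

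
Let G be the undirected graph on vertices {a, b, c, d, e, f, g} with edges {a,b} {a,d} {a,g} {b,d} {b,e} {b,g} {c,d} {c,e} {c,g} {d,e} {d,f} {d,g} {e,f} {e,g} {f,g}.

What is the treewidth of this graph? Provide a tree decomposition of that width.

Treewidth 3.
One such decomposition:
Bags: B1 = {b, d, e, g}  B2 = {a, b, d, g}  B3 = {c, d, e, g}  B4 = {d, e, f, g}
Tree: B1–B2, B1–B3, B3–B4

Each bag holds 4 vertices, so the decomposition has width 3, which upper-bounds the treewidth. For the lower bound, the 4 vertices {c, d, e, g} are pairwise adjacent, and any tree decomposition puts a clique entirely inside one bag — forcing width ≥ 3. The upper and lower bounds meet at 3, so that is the treewidth.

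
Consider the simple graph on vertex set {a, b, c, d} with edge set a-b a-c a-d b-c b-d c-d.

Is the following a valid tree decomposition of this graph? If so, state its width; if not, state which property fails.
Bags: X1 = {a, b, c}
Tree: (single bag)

No — vertex d appears in no bag.

A tree decomposition must satisfy three properties: every vertex lies in some bag; for every edge, both endpoints lie together in some bag; and for every vertex, the bags containing it form a connected subtree. Here vertex d appears in no bag, so the decomposition is invalid.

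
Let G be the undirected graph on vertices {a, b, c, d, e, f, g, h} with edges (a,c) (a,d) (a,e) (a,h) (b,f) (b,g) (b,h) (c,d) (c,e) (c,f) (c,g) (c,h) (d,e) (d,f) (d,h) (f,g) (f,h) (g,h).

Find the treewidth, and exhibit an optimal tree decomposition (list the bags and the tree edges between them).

Treewidth 3.
One optimal decomposition is:
Bags: B1 = {c, d, f, h}  B2 = {c, f, g, h}  B3 = {a, c, d, h}  B4 = {b, f, g, h}  B5 = {a, c, d, e}
Tree: B1–B2, B1–B3, B2–B4, B3–B5

Every bag has size at most 4, so the width is 4 − 1 = 3 and tw(G) ≤ 3. For the lower bound, the 4 vertices {a, c, d, e} are pairwise adjacent, and any tree decomposition puts a clique entirely inside one bag — forcing width ≥ 3. Therefore the treewidth is 3.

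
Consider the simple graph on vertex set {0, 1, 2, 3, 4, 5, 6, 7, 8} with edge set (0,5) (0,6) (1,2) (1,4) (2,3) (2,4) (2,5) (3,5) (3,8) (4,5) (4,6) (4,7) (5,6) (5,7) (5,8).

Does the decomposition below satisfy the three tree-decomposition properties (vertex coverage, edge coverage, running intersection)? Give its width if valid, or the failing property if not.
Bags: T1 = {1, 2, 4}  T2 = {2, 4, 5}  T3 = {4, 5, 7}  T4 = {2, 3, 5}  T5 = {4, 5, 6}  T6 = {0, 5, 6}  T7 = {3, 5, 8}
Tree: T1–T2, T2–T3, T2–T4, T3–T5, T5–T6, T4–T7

Vertex coverage: the bags together contain {0, 1, 2, 3, 4, 5, 6, 7, 8}, the full vertex set. Edge coverage: each edge of G has both endpoints in at least one bag. Running intersection: for every vertex, the bags containing it form a connected subtree. All three properties hold, so this is a valid tree decomposition of width max|bag| − 1 = 2, and hence tw(G) ≤ 2.

Yes; width 2.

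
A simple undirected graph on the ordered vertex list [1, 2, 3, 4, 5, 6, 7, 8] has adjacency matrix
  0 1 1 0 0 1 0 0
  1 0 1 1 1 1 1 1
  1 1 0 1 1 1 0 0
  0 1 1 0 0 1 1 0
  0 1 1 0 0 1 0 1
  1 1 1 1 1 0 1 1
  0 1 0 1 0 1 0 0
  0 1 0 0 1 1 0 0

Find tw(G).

3

A width-3 tree decomposition is:
Bags: B1 = {2, 3, 5, 6}  B2 = {1, 2, 3, 6}  B3 = {2, 3, 4, 6}  B4 = {2, 4, 6, 7}  B5 = {2, 5, 6, 8}
Tree: B1–B2, B2–B3, B3–B4, B1–B5
The largest bag has 4 vertices, giving width 3; this decomposition certifies tw(G) ≤ 3. For the lower bound, the 4 vertices {2, 5, 6, 8} are pairwise adjacent, and any tree decomposition puts a clique entirely inside one bag — forcing width ≥ 3. Hence tw(G) = 3 exactly.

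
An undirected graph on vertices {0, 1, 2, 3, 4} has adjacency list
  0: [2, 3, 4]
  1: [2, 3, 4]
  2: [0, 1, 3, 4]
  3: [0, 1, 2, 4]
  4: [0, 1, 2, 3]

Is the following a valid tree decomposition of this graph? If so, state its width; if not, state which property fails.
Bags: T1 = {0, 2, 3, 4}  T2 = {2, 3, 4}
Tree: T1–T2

A tree decomposition must satisfy three properties: every vertex lies in some bag; for every edge, both endpoints lie together in some bag; and for every vertex, the bags containing it form a connected subtree. Here vertex 1 appears in no bag, so the decomposition is invalid.

No — vertex 1 appears in no bag.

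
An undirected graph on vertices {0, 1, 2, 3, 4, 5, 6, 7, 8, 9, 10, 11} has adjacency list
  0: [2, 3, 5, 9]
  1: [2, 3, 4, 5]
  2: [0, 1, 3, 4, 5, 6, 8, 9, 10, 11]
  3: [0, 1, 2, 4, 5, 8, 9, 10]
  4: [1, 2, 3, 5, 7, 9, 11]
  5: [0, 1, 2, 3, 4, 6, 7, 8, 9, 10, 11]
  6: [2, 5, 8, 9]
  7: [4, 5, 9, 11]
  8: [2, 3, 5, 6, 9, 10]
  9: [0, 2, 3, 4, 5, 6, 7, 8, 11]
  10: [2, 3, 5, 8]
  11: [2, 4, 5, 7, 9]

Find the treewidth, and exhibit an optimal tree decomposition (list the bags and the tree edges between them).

Each bag holds 5 vertices, so the decomposition has width 4, which upper-bounds the treewidth. On the other hand G contains the 5-clique {2, 4, 5, 9, 11}. A clique must lie in a single bag of any decomposition, so no decomposition can have width below 4. Therefore the treewidth is 4.

Treewidth 4.
Bags: B1 = {2, 4, 5, 9, 11}  B2 = {2, 3, 4, 5, 9}  B3 = {2, 3, 5, 8, 9}  B4 = {4, 5, 7, 9, 11}  B5 = {0, 2, 3, 5, 9}  B6 = {1, 2, 3, 4, 5}  B7 = {2, 5, 6, 8, 9}  B8 = {2, 3, 5, 8, 10}
Tree: B1–B2, B2–B3, B1–B4, B2–B5, B2–B6, B3–B7, B3–B8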